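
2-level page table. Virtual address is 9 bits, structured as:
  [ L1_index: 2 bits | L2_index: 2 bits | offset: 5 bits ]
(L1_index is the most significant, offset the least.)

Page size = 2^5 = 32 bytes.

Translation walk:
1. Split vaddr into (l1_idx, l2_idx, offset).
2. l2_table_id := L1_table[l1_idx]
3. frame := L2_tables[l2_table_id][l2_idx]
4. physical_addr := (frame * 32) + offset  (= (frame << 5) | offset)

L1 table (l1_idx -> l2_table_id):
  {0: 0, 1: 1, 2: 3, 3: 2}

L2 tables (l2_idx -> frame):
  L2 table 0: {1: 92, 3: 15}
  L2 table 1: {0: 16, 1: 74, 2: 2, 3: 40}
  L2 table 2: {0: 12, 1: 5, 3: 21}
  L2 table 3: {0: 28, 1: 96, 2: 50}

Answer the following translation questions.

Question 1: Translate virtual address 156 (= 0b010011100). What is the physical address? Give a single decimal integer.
vaddr = 156 = 0b010011100
Split: l1_idx=1, l2_idx=0, offset=28
L1[1] = 1
L2[1][0] = 16
paddr = 16 * 32 + 28 = 540

Answer: 540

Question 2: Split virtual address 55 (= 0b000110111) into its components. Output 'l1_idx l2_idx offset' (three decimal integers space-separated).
Answer: 0 1 23

Derivation:
vaddr = 55 = 0b000110111
  top 2 bits -> l1_idx = 0
  next 2 bits -> l2_idx = 1
  bottom 5 bits -> offset = 23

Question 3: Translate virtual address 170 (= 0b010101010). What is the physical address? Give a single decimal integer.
Answer: 2378

Derivation:
vaddr = 170 = 0b010101010
Split: l1_idx=1, l2_idx=1, offset=10
L1[1] = 1
L2[1][1] = 74
paddr = 74 * 32 + 10 = 2378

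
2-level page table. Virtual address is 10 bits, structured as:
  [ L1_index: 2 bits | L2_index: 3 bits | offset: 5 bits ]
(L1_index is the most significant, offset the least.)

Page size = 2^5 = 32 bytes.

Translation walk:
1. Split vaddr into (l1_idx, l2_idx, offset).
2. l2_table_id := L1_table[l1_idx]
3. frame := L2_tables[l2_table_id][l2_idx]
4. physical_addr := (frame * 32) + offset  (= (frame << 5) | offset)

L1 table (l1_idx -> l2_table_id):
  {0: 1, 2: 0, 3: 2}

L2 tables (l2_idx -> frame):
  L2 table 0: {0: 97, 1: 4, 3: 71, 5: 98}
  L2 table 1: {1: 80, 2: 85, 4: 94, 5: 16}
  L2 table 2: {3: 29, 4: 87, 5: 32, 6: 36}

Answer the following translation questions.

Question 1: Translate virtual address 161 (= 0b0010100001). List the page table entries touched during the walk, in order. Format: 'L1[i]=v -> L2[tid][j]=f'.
vaddr = 161 = 0b0010100001
Split: l1_idx=0, l2_idx=5, offset=1

Answer: L1[0]=1 -> L2[1][5]=16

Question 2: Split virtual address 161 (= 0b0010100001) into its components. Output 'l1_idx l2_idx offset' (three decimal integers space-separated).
Answer: 0 5 1

Derivation:
vaddr = 161 = 0b0010100001
  top 2 bits -> l1_idx = 0
  next 3 bits -> l2_idx = 5
  bottom 5 bits -> offset = 1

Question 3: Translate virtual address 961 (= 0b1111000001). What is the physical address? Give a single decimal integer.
vaddr = 961 = 0b1111000001
Split: l1_idx=3, l2_idx=6, offset=1
L1[3] = 2
L2[2][6] = 36
paddr = 36 * 32 + 1 = 1153

Answer: 1153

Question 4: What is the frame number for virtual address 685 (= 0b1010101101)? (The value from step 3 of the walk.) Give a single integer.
Answer: 98

Derivation:
vaddr = 685: l1_idx=2, l2_idx=5
L1[2] = 0; L2[0][5] = 98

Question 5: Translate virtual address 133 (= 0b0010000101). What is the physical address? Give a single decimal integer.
Answer: 3013

Derivation:
vaddr = 133 = 0b0010000101
Split: l1_idx=0, l2_idx=4, offset=5
L1[0] = 1
L2[1][4] = 94
paddr = 94 * 32 + 5 = 3013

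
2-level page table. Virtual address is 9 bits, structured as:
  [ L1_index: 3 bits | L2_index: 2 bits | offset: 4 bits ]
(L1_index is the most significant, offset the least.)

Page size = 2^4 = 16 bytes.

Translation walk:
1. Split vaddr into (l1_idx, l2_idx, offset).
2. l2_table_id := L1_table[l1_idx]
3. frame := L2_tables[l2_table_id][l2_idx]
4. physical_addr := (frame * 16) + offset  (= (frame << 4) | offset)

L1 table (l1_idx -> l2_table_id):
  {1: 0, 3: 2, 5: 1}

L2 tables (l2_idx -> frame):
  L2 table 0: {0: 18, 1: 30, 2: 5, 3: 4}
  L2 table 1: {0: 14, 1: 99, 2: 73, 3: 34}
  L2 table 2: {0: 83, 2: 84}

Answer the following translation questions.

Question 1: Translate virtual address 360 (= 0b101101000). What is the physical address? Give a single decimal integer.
Answer: 1176

Derivation:
vaddr = 360 = 0b101101000
Split: l1_idx=5, l2_idx=2, offset=8
L1[5] = 1
L2[1][2] = 73
paddr = 73 * 16 + 8 = 1176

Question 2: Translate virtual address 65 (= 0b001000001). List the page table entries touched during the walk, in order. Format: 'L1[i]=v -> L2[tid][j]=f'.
vaddr = 65 = 0b001000001
Split: l1_idx=1, l2_idx=0, offset=1

Answer: L1[1]=0 -> L2[0][0]=18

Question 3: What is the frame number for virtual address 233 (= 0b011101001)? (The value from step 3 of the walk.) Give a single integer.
vaddr = 233: l1_idx=3, l2_idx=2
L1[3] = 2; L2[2][2] = 84

Answer: 84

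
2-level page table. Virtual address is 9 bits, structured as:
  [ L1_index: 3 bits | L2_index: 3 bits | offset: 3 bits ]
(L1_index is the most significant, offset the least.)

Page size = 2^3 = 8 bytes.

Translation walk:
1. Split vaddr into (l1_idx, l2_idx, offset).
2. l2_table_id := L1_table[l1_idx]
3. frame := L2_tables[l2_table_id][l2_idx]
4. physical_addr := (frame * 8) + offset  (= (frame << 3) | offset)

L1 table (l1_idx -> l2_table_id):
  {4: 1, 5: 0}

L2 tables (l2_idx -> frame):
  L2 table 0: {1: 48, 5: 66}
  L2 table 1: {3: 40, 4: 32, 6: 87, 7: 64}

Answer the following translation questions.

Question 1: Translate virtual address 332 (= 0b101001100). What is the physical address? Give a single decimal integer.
Answer: 388

Derivation:
vaddr = 332 = 0b101001100
Split: l1_idx=5, l2_idx=1, offset=4
L1[5] = 0
L2[0][1] = 48
paddr = 48 * 8 + 4 = 388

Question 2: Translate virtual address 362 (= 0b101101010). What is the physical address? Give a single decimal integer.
Answer: 530

Derivation:
vaddr = 362 = 0b101101010
Split: l1_idx=5, l2_idx=5, offset=2
L1[5] = 0
L2[0][5] = 66
paddr = 66 * 8 + 2 = 530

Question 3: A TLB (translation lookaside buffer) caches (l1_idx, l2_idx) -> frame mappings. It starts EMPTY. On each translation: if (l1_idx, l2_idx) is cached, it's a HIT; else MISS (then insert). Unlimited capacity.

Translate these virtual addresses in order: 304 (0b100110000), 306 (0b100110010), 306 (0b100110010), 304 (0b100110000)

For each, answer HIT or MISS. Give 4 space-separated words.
Answer: MISS HIT HIT HIT

Derivation:
vaddr=304: (4,6) not in TLB -> MISS, insert
vaddr=306: (4,6) in TLB -> HIT
vaddr=306: (4,6) in TLB -> HIT
vaddr=304: (4,6) in TLB -> HIT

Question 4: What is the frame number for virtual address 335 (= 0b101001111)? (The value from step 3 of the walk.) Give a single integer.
vaddr = 335: l1_idx=5, l2_idx=1
L1[5] = 0; L2[0][1] = 48

Answer: 48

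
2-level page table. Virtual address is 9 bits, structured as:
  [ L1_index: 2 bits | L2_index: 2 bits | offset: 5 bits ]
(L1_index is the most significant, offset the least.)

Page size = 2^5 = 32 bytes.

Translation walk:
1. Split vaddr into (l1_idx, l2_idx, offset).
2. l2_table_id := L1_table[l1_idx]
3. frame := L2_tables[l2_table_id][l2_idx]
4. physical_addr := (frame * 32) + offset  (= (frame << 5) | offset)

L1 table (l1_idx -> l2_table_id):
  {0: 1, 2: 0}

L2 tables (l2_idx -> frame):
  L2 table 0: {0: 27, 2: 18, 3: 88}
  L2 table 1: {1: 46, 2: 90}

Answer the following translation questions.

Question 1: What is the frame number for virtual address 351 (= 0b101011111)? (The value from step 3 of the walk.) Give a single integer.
vaddr = 351: l1_idx=2, l2_idx=2
L1[2] = 0; L2[0][2] = 18

Answer: 18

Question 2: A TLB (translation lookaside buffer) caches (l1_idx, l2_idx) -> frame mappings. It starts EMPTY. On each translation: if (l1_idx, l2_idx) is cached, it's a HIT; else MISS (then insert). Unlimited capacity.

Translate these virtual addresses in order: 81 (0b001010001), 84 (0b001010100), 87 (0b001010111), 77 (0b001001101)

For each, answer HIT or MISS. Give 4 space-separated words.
vaddr=81: (0,2) not in TLB -> MISS, insert
vaddr=84: (0,2) in TLB -> HIT
vaddr=87: (0,2) in TLB -> HIT
vaddr=77: (0,2) in TLB -> HIT

Answer: MISS HIT HIT HIT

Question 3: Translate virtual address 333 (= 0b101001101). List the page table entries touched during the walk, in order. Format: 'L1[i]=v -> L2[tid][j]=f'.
Answer: L1[2]=0 -> L2[0][2]=18

Derivation:
vaddr = 333 = 0b101001101
Split: l1_idx=2, l2_idx=2, offset=13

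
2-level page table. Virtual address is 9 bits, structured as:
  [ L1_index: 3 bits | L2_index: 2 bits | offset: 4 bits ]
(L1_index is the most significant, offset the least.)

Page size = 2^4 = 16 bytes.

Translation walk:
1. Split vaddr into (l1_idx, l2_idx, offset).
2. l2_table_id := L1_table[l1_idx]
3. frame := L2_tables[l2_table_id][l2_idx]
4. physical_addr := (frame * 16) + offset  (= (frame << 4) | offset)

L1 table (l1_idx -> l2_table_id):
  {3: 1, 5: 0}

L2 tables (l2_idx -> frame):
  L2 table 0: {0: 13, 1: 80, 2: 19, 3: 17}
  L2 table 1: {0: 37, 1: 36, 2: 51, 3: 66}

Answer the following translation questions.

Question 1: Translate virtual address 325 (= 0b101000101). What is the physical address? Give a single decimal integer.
Answer: 213

Derivation:
vaddr = 325 = 0b101000101
Split: l1_idx=5, l2_idx=0, offset=5
L1[5] = 0
L2[0][0] = 13
paddr = 13 * 16 + 5 = 213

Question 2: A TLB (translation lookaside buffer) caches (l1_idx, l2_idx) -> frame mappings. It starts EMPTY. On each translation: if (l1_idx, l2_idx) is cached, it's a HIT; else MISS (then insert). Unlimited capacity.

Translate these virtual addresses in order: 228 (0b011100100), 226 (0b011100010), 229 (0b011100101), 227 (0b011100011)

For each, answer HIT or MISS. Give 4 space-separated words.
vaddr=228: (3,2) not in TLB -> MISS, insert
vaddr=226: (3,2) in TLB -> HIT
vaddr=229: (3,2) in TLB -> HIT
vaddr=227: (3,2) in TLB -> HIT

Answer: MISS HIT HIT HIT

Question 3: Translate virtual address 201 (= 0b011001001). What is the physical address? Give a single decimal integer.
vaddr = 201 = 0b011001001
Split: l1_idx=3, l2_idx=0, offset=9
L1[3] = 1
L2[1][0] = 37
paddr = 37 * 16 + 9 = 601

Answer: 601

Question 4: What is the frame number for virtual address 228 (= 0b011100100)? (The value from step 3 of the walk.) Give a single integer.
Answer: 51

Derivation:
vaddr = 228: l1_idx=3, l2_idx=2
L1[3] = 1; L2[1][2] = 51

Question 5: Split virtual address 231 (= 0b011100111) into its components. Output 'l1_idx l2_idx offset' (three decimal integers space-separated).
vaddr = 231 = 0b011100111
  top 3 bits -> l1_idx = 3
  next 2 bits -> l2_idx = 2
  bottom 4 bits -> offset = 7

Answer: 3 2 7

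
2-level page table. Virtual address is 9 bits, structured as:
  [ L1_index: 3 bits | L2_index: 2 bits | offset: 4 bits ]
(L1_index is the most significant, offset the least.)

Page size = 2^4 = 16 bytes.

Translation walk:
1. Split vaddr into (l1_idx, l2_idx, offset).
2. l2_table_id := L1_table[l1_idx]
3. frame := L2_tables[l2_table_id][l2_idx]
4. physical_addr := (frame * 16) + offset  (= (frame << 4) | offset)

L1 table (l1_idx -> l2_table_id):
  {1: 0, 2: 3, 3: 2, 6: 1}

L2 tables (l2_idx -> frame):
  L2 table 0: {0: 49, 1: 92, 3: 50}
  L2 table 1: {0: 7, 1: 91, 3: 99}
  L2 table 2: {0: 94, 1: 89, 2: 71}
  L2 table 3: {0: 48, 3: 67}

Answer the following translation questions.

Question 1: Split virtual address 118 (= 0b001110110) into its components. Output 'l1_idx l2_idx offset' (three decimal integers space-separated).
Answer: 1 3 6

Derivation:
vaddr = 118 = 0b001110110
  top 3 bits -> l1_idx = 1
  next 2 bits -> l2_idx = 3
  bottom 4 bits -> offset = 6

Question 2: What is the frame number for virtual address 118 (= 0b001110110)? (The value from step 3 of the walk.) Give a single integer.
Answer: 50

Derivation:
vaddr = 118: l1_idx=1, l2_idx=3
L1[1] = 0; L2[0][3] = 50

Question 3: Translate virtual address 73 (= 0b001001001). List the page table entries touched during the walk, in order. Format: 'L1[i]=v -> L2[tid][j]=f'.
Answer: L1[1]=0 -> L2[0][0]=49

Derivation:
vaddr = 73 = 0b001001001
Split: l1_idx=1, l2_idx=0, offset=9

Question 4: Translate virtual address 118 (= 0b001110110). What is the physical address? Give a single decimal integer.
Answer: 806

Derivation:
vaddr = 118 = 0b001110110
Split: l1_idx=1, l2_idx=3, offset=6
L1[1] = 0
L2[0][3] = 50
paddr = 50 * 16 + 6 = 806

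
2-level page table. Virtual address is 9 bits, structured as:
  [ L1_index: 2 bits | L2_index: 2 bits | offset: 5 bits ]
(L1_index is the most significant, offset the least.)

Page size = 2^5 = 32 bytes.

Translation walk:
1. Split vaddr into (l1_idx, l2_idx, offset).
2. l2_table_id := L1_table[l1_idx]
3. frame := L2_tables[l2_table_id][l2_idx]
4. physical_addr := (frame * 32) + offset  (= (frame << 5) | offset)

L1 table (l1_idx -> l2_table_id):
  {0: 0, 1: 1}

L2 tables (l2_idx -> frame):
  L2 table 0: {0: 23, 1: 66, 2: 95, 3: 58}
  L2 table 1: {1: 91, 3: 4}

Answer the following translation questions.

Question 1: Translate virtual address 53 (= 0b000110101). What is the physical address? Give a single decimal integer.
vaddr = 53 = 0b000110101
Split: l1_idx=0, l2_idx=1, offset=21
L1[0] = 0
L2[0][1] = 66
paddr = 66 * 32 + 21 = 2133

Answer: 2133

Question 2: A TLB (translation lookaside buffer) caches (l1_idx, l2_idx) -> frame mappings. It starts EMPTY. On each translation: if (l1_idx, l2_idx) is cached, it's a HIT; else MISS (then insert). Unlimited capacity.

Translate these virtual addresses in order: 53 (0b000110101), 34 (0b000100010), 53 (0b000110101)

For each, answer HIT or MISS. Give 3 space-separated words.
Answer: MISS HIT HIT

Derivation:
vaddr=53: (0,1) not in TLB -> MISS, insert
vaddr=34: (0,1) in TLB -> HIT
vaddr=53: (0,1) in TLB -> HIT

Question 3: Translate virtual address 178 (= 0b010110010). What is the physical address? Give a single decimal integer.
vaddr = 178 = 0b010110010
Split: l1_idx=1, l2_idx=1, offset=18
L1[1] = 1
L2[1][1] = 91
paddr = 91 * 32 + 18 = 2930

Answer: 2930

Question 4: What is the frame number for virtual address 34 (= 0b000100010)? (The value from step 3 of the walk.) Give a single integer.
Answer: 66

Derivation:
vaddr = 34: l1_idx=0, l2_idx=1
L1[0] = 0; L2[0][1] = 66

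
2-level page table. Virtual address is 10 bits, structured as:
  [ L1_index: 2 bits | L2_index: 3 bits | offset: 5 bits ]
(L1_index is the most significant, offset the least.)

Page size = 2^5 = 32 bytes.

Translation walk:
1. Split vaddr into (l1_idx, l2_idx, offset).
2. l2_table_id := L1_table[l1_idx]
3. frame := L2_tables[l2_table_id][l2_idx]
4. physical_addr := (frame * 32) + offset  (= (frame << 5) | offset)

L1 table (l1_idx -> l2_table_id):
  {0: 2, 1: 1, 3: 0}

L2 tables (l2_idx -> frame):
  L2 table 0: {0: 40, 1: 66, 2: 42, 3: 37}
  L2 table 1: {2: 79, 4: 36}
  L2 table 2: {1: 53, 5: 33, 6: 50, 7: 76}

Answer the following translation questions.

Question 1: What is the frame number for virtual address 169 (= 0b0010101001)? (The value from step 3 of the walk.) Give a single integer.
vaddr = 169: l1_idx=0, l2_idx=5
L1[0] = 2; L2[2][5] = 33

Answer: 33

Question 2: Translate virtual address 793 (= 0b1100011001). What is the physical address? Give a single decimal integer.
Answer: 1305

Derivation:
vaddr = 793 = 0b1100011001
Split: l1_idx=3, l2_idx=0, offset=25
L1[3] = 0
L2[0][0] = 40
paddr = 40 * 32 + 25 = 1305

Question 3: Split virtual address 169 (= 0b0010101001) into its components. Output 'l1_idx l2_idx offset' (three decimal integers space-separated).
Answer: 0 5 9

Derivation:
vaddr = 169 = 0b0010101001
  top 2 bits -> l1_idx = 0
  next 3 bits -> l2_idx = 5
  bottom 5 bits -> offset = 9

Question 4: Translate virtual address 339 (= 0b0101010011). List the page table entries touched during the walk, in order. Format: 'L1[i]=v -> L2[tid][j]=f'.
Answer: L1[1]=1 -> L2[1][2]=79

Derivation:
vaddr = 339 = 0b0101010011
Split: l1_idx=1, l2_idx=2, offset=19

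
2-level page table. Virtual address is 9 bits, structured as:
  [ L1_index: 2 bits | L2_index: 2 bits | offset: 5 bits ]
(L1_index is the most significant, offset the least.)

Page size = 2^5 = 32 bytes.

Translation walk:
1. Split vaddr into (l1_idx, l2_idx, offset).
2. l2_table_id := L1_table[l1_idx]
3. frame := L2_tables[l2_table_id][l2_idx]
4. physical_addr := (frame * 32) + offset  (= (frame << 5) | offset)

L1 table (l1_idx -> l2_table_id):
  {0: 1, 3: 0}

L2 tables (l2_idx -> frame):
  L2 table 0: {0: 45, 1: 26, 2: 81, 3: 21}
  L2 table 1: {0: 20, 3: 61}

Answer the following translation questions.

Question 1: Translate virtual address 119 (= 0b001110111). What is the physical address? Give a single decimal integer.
Answer: 1975

Derivation:
vaddr = 119 = 0b001110111
Split: l1_idx=0, l2_idx=3, offset=23
L1[0] = 1
L2[1][3] = 61
paddr = 61 * 32 + 23 = 1975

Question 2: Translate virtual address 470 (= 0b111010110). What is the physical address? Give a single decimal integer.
vaddr = 470 = 0b111010110
Split: l1_idx=3, l2_idx=2, offset=22
L1[3] = 0
L2[0][2] = 81
paddr = 81 * 32 + 22 = 2614

Answer: 2614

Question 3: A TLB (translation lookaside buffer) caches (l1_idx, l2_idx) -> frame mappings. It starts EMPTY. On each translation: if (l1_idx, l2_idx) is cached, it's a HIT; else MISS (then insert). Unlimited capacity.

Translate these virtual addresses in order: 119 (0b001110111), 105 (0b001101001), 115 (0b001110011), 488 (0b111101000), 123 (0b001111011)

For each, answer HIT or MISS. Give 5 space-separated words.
vaddr=119: (0,3) not in TLB -> MISS, insert
vaddr=105: (0,3) in TLB -> HIT
vaddr=115: (0,3) in TLB -> HIT
vaddr=488: (3,3) not in TLB -> MISS, insert
vaddr=123: (0,3) in TLB -> HIT

Answer: MISS HIT HIT MISS HIT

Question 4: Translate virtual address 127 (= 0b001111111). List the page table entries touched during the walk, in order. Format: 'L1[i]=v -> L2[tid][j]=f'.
Answer: L1[0]=1 -> L2[1][3]=61

Derivation:
vaddr = 127 = 0b001111111
Split: l1_idx=0, l2_idx=3, offset=31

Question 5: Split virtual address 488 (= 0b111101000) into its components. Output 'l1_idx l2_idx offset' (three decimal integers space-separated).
Answer: 3 3 8

Derivation:
vaddr = 488 = 0b111101000
  top 2 bits -> l1_idx = 3
  next 2 bits -> l2_idx = 3
  bottom 5 bits -> offset = 8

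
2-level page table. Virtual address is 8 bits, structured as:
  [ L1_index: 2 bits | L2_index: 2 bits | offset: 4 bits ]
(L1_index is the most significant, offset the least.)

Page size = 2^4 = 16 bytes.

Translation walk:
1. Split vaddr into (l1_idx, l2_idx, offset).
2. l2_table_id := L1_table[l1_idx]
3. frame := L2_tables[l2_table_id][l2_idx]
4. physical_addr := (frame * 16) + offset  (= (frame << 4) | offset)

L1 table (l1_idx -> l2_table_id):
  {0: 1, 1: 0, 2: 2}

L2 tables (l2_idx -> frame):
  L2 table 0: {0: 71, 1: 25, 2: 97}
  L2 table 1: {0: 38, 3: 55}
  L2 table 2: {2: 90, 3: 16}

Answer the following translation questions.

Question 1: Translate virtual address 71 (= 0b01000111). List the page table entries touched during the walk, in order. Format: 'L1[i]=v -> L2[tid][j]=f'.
vaddr = 71 = 0b01000111
Split: l1_idx=1, l2_idx=0, offset=7

Answer: L1[1]=0 -> L2[0][0]=71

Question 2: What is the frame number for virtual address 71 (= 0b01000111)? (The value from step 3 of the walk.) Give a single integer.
Answer: 71

Derivation:
vaddr = 71: l1_idx=1, l2_idx=0
L1[1] = 0; L2[0][0] = 71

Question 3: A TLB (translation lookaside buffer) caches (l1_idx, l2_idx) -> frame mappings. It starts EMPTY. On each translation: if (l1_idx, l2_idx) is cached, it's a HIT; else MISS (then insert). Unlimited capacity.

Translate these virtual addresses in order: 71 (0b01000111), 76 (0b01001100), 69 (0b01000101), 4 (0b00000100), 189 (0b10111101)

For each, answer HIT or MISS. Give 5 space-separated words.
Answer: MISS HIT HIT MISS MISS

Derivation:
vaddr=71: (1,0) not in TLB -> MISS, insert
vaddr=76: (1,0) in TLB -> HIT
vaddr=69: (1,0) in TLB -> HIT
vaddr=4: (0,0) not in TLB -> MISS, insert
vaddr=189: (2,3) not in TLB -> MISS, insert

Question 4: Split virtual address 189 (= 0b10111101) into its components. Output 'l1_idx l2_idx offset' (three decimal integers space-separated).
vaddr = 189 = 0b10111101
  top 2 bits -> l1_idx = 2
  next 2 bits -> l2_idx = 3
  bottom 4 bits -> offset = 13

Answer: 2 3 13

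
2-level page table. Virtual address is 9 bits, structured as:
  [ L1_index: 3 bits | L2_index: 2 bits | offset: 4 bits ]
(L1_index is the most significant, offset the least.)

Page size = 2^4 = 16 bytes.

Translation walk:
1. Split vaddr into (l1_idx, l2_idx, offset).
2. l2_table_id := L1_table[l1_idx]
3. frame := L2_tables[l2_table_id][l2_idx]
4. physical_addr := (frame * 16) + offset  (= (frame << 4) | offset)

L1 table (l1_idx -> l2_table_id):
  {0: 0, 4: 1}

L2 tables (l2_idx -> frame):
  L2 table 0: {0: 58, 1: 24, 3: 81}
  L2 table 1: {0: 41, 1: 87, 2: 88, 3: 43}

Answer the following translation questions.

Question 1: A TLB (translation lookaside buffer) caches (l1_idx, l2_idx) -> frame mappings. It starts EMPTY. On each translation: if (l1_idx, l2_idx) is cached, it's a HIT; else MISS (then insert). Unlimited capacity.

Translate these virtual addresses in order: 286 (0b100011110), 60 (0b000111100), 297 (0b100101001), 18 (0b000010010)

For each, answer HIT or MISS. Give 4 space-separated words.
Answer: MISS MISS MISS MISS

Derivation:
vaddr=286: (4,1) not in TLB -> MISS, insert
vaddr=60: (0,3) not in TLB -> MISS, insert
vaddr=297: (4,2) not in TLB -> MISS, insert
vaddr=18: (0,1) not in TLB -> MISS, insert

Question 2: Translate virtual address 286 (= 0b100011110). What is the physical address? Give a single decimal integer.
Answer: 1406

Derivation:
vaddr = 286 = 0b100011110
Split: l1_idx=4, l2_idx=1, offset=14
L1[4] = 1
L2[1][1] = 87
paddr = 87 * 16 + 14 = 1406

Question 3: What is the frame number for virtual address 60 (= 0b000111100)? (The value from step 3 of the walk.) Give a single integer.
Answer: 81

Derivation:
vaddr = 60: l1_idx=0, l2_idx=3
L1[0] = 0; L2[0][3] = 81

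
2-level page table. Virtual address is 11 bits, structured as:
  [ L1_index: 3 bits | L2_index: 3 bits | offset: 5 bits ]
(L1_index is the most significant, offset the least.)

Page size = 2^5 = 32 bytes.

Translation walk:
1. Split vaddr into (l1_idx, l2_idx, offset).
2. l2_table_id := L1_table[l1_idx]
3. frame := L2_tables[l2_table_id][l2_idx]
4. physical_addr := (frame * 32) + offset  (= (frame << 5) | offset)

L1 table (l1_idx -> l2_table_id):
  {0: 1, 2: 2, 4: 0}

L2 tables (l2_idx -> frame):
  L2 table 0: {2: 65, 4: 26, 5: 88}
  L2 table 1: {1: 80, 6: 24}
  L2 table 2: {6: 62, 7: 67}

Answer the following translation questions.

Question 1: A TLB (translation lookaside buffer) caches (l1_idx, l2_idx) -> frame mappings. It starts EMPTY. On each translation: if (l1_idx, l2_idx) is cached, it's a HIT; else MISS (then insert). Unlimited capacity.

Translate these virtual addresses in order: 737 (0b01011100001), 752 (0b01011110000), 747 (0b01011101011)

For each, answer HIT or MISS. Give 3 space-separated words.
Answer: MISS HIT HIT

Derivation:
vaddr=737: (2,7) not in TLB -> MISS, insert
vaddr=752: (2,7) in TLB -> HIT
vaddr=747: (2,7) in TLB -> HIT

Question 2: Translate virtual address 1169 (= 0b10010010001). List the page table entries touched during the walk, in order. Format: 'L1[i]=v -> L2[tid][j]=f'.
vaddr = 1169 = 0b10010010001
Split: l1_idx=4, l2_idx=4, offset=17

Answer: L1[4]=0 -> L2[0][4]=26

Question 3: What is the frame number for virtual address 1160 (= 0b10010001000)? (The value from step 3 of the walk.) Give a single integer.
Answer: 26

Derivation:
vaddr = 1160: l1_idx=4, l2_idx=4
L1[4] = 0; L2[0][4] = 26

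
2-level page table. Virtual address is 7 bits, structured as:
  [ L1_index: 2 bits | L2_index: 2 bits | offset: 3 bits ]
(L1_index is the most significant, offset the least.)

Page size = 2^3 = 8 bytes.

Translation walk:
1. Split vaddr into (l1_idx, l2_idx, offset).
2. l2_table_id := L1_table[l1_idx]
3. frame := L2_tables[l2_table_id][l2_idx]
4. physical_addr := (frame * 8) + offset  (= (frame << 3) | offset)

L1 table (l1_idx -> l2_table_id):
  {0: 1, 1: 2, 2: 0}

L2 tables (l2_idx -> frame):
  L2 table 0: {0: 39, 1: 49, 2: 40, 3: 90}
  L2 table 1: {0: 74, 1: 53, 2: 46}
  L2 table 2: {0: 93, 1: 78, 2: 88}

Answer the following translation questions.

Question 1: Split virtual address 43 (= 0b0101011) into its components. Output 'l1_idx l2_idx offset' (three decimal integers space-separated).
vaddr = 43 = 0b0101011
  top 2 bits -> l1_idx = 1
  next 2 bits -> l2_idx = 1
  bottom 3 bits -> offset = 3

Answer: 1 1 3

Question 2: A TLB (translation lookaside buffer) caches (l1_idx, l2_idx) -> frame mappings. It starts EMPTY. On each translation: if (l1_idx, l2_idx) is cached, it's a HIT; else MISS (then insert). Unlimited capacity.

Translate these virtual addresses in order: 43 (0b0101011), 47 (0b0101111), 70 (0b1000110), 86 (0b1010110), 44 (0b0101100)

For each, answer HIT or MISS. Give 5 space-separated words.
vaddr=43: (1,1) not in TLB -> MISS, insert
vaddr=47: (1,1) in TLB -> HIT
vaddr=70: (2,0) not in TLB -> MISS, insert
vaddr=86: (2,2) not in TLB -> MISS, insert
vaddr=44: (1,1) in TLB -> HIT

Answer: MISS HIT MISS MISS HIT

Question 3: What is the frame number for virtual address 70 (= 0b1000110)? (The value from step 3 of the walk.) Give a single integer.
Answer: 39

Derivation:
vaddr = 70: l1_idx=2, l2_idx=0
L1[2] = 0; L2[0][0] = 39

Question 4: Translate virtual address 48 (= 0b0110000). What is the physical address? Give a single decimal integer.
vaddr = 48 = 0b0110000
Split: l1_idx=1, l2_idx=2, offset=0
L1[1] = 2
L2[2][2] = 88
paddr = 88 * 8 + 0 = 704

Answer: 704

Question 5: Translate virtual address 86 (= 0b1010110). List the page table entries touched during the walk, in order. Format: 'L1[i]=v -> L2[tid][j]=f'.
vaddr = 86 = 0b1010110
Split: l1_idx=2, l2_idx=2, offset=6

Answer: L1[2]=0 -> L2[0][2]=40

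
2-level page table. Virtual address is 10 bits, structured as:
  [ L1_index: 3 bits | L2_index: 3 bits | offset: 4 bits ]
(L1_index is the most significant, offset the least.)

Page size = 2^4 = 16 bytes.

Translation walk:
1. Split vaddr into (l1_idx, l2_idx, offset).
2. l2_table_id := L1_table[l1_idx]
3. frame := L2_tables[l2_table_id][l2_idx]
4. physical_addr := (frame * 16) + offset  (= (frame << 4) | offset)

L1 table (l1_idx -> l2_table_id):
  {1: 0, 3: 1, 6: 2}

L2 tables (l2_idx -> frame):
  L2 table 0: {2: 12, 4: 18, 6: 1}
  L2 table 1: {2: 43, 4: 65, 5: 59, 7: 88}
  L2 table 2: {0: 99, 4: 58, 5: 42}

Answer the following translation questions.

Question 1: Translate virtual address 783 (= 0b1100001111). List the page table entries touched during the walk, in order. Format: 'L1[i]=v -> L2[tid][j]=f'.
Answer: L1[6]=2 -> L2[2][0]=99

Derivation:
vaddr = 783 = 0b1100001111
Split: l1_idx=6, l2_idx=0, offset=15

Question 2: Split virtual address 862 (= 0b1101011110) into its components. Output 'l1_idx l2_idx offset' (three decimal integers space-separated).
Answer: 6 5 14

Derivation:
vaddr = 862 = 0b1101011110
  top 3 bits -> l1_idx = 6
  next 3 bits -> l2_idx = 5
  bottom 4 bits -> offset = 14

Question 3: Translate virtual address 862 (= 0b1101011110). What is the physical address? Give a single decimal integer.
Answer: 686

Derivation:
vaddr = 862 = 0b1101011110
Split: l1_idx=6, l2_idx=5, offset=14
L1[6] = 2
L2[2][5] = 42
paddr = 42 * 16 + 14 = 686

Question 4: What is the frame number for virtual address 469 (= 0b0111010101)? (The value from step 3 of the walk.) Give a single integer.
vaddr = 469: l1_idx=3, l2_idx=5
L1[3] = 1; L2[1][5] = 59

Answer: 59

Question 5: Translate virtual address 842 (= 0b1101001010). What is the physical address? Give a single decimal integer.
Answer: 938

Derivation:
vaddr = 842 = 0b1101001010
Split: l1_idx=6, l2_idx=4, offset=10
L1[6] = 2
L2[2][4] = 58
paddr = 58 * 16 + 10 = 938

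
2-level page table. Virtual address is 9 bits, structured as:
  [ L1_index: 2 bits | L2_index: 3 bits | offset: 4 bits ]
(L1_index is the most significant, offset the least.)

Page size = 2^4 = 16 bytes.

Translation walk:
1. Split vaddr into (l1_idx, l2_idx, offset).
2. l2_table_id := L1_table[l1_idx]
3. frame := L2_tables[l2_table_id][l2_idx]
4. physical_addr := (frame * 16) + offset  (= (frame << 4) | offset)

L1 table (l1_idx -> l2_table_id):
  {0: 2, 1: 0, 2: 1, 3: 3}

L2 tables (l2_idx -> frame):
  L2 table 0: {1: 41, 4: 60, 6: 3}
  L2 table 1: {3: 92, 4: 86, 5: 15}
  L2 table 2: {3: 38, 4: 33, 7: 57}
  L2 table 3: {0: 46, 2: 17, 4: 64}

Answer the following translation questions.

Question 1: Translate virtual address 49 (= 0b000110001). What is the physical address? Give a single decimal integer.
Answer: 609

Derivation:
vaddr = 49 = 0b000110001
Split: l1_idx=0, l2_idx=3, offset=1
L1[0] = 2
L2[2][3] = 38
paddr = 38 * 16 + 1 = 609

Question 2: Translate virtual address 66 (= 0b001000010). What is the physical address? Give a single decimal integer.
vaddr = 66 = 0b001000010
Split: l1_idx=0, l2_idx=4, offset=2
L1[0] = 2
L2[2][4] = 33
paddr = 33 * 16 + 2 = 530

Answer: 530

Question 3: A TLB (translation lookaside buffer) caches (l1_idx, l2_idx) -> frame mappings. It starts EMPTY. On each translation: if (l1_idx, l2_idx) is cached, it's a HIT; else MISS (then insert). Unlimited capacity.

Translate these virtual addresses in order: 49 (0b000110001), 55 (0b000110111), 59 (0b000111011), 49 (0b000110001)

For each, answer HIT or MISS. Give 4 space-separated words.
vaddr=49: (0,3) not in TLB -> MISS, insert
vaddr=55: (0,3) in TLB -> HIT
vaddr=59: (0,3) in TLB -> HIT
vaddr=49: (0,3) in TLB -> HIT

Answer: MISS HIT HIT HIT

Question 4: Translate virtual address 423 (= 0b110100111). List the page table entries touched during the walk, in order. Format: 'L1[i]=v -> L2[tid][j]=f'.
vaddr = 423 = 0b110100111
Split: l1_idx=3, l2_idx=2, offset=7

Answer: L1[3]=3 -> L2[3][2]=17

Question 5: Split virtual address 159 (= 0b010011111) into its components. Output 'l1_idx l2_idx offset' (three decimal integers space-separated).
vaddr = 159 = 0b010011111
  top 2 bits -> l1_idx = 1
  next 3 bits -> l2_idx = 1
  bottom 4 bits -> offset = 15

Answer: 1 1 15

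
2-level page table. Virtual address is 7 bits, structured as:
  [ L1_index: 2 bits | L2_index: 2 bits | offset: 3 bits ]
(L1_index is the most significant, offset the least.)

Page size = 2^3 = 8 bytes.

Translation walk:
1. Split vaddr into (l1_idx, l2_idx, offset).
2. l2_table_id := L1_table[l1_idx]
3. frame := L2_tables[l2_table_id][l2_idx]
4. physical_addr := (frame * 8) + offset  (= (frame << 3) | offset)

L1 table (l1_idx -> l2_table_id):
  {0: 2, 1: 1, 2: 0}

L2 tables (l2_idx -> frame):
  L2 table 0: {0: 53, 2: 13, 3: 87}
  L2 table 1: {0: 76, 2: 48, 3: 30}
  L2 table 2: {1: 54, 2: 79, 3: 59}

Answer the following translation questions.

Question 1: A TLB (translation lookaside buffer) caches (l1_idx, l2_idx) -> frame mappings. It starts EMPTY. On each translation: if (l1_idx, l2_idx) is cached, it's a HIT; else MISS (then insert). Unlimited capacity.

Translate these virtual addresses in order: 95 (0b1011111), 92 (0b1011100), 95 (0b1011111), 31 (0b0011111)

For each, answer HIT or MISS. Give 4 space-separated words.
Answer: MISS HIT HIT MISS

Derivation:
vaddr=95: (2,3) not in TLB -> MISS, insert
vaddr=92: (2,3) in TLB -> HIT
vaddr=95: (2,3) in TLB -> HIT
vaddr=31: (0,3) not in TLB -> MISS, insert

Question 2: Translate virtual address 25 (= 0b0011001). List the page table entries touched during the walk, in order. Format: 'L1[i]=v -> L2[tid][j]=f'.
vaddr = 25 = 0b0011001
Split: l1_idx=0, l2_idx=3, offset=1

Answer: L1[0]=2 -> L2[2][3]=59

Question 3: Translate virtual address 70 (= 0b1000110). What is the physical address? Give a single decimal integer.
vaddr = 70 = 0b1000110
Split: l1_idx=2, l2_idx=0, offset=6
L1[2] = 0
L2[0][0] = 53
paddr = 53 * 8 + 6 = 430

Answer: 430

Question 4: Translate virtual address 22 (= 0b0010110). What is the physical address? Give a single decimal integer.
vaddr = 22 = 0b0010110
Split: l1_idx=0, l2_idx=2, offset=6
L1[0] = 2
L2[2][2] = 79
paddr = 79 * 8 + 6 = 638

Answer: 638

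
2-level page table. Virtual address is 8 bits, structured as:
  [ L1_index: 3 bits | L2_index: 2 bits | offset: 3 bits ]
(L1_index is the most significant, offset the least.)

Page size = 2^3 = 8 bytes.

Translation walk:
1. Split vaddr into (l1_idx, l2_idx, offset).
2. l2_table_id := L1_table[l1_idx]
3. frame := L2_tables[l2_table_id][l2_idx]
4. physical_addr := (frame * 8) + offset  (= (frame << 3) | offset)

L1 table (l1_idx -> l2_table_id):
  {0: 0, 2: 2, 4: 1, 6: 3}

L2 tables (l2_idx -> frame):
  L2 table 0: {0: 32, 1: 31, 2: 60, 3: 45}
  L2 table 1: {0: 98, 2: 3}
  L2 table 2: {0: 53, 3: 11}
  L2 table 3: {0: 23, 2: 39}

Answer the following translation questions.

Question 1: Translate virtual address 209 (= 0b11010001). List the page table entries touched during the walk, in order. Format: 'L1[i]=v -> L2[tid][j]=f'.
Answer: L1[6]=3 -> L2[3][2]=39

Derivation:
vaddr = 209 = 0b11010001
Split: l1_idx=6, l2_idx=2, offset=1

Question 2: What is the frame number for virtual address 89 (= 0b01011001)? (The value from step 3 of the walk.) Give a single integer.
Answer: 11

Derivation:
vaddr = 89: l1_idx=2, l2_idx=3
L1[2] = 2; L2[2][3] = 11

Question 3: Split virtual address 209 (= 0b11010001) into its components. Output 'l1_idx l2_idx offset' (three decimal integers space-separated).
vaddr = 209 = 0b11010001
  top 3 bits -> l1_idx = 6
  next 2 bits -> l2_idx = 2
  bottom 3 bits -> offset = 1

Answer: 6 2 1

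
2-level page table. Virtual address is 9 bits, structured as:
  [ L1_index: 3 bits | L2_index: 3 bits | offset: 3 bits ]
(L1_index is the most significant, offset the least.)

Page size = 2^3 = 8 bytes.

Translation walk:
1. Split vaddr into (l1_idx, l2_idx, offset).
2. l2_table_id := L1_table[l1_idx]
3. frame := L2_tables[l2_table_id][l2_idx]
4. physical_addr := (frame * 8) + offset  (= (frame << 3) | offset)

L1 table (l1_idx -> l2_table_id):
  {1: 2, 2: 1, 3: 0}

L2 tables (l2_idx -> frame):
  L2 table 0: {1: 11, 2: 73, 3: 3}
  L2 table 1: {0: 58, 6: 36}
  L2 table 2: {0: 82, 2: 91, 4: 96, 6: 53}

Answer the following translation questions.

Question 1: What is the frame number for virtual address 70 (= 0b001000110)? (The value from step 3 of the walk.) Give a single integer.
Answer: 82

Derivation:
vaddr = 70: l1_idx=1, l2_idx=0
L1[1] = 2; L2[2][0] = 82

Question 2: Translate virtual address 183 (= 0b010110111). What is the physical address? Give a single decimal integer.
Answer: 295

Derivation:
vaddr = 183 = 0b010110111
Split: l1_idx=2, l2_idx=6, offset=7
L1[2] = 1
L2[1][6] = 36
paddr = 36 * 8 + 7 = 295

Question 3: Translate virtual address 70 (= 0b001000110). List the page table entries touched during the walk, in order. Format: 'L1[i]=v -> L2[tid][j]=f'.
Answer: L1[1]=2 -> L2[2][0]=82

Derivation:
vaddr = 70 = 0b001000110
Split: l1_idx=1, l2_idx=0, offset=6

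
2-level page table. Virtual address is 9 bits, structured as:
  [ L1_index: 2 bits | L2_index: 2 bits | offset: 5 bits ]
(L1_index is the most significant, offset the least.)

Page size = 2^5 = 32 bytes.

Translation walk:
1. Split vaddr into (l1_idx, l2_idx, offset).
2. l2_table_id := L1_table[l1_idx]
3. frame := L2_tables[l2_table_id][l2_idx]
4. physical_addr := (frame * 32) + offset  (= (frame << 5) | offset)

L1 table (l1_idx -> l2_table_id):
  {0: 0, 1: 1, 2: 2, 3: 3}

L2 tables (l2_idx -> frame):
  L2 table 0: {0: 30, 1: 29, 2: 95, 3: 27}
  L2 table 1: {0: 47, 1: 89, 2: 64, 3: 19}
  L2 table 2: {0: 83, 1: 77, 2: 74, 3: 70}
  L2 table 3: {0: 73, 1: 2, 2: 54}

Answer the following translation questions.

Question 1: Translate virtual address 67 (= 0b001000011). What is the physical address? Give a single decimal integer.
Answer: 3043

Derivation:
vaddr = 67 = 0b001000011
Split: l1_idx=0, l2_idx=2, offset=3
L1[0] = 0
L2[0][2] = 95
paddr = 95 * 32 + 3 = 3043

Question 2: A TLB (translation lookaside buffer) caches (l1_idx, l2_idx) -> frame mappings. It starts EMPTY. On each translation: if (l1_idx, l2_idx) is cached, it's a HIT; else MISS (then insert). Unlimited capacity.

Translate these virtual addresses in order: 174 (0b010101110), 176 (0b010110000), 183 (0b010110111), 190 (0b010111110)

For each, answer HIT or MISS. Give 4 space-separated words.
Answer: MISS HIT HIT HIT

Derivation:
vaddr=174: (1,1) not in TLB -> MISS, insert
vaddr=176: (1,1) in TLB -> HIT
vaddr=183: (1,1) in TLB -> HIT
vaddr=190: (1,1) in TLB -> HIT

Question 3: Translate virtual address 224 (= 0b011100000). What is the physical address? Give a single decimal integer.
Answer: 608

Derivation:
vaddr = 224 = 0b011100000
Split: l1_idx=1, l2_idx=3, offset=0
L1[1] = 1
L2[1][3] = 19
paddr = 19 * 32 + 0 = 608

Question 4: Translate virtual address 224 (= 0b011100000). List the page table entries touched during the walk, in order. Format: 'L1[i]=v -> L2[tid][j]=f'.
vaddr = 224 = 0b011100000
Split: l1_idx=1, l2_idx=3, offset=0

Answer: L1[1]=1 -> L2[1][3]=19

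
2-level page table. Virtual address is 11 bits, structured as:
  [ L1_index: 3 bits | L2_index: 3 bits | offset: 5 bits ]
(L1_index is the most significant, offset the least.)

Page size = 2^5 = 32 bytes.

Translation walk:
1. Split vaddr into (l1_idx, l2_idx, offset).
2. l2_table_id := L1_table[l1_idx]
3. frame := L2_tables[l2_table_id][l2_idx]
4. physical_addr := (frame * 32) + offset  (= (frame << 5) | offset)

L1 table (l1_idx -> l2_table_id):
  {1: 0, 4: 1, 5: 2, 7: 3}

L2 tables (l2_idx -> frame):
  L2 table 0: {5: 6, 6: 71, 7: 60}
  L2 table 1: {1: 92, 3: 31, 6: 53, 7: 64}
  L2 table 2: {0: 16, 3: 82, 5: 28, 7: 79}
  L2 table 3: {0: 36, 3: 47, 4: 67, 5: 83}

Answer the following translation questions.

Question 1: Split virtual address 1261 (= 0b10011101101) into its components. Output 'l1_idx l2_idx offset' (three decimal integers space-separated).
Answer: 4 7 13

Derivation:
vaddr = 1261 = 0b10011101101
  top 3 bits -> l1_idx = 4
  next 3 bits -> l2_idx = 7
  bottom 5 bits -> offset = 13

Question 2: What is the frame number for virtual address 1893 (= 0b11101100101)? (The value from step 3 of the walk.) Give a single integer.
Answer: 47

Derivation:
vaddr = 1893: l1_idx=7, l2_idx=3
L1[7] = 3; L2[3][3] = 47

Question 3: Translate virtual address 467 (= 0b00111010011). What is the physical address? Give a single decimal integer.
Answer: 2291

Derivation:
vaddr = 467 = 0b00111010011
Split: l1_idx=1, l2_idx=6, offset=19
L1[1] = 0
L2[0][6] = 71
paddr = 71 * 32 + 19 = 2291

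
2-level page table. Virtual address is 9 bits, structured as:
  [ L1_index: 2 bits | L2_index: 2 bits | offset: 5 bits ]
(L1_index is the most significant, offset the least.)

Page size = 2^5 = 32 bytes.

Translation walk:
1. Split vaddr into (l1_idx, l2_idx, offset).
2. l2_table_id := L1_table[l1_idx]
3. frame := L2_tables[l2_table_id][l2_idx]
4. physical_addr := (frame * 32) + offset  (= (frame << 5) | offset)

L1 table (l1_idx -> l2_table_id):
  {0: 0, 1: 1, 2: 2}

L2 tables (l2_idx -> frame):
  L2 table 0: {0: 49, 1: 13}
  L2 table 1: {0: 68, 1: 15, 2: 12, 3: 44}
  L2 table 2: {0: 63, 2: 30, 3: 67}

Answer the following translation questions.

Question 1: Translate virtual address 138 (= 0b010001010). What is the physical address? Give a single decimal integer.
Answer: 2186

Derivation:
vaddr = 138 = 0b010001010
Split: l1_idx=1, l2_idx=0, offset=10
L1[1] = 1
L2[1][0] = 68
paddr = 68 * 32 + 10 = 2186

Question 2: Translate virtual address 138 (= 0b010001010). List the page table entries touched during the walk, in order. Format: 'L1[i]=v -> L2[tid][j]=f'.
Answer: L1[1]=1 -> L2[1][0]=68

Derivation:
vaddr = 138 = 0b010001010
Split: l1_idx=1, l2_idx=0, offset=10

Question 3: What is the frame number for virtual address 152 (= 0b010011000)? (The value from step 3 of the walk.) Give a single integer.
vaddr = 152: l1_idx=1, l2_idx=0
L1[1] = 1; L2[1][0] = 68

Answer: 68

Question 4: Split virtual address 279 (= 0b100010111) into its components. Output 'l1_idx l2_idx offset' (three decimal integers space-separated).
vaddr = 279 = 0b100010111
  top 2 bits -> l1_idx = 2
  next 2 bits -> l2_idx = 0
  bottom 5 bits -> offset = 23

Answer: 2 0 23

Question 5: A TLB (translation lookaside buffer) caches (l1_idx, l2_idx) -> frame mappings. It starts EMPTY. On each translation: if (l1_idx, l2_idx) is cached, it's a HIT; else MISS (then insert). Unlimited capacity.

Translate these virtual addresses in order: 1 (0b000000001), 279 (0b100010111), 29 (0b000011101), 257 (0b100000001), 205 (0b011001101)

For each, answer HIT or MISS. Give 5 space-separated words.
Answer: MISS MISS HIT HIT MISS

Derivation:
vaddr=1: (0,0) not in TLB -> MISS, insert
vaddr=279: (2,0) not in TLB -> MISS, insert
vaddr=29: (0,0) in TLB -> HIT
vaddr=257: (2,0) in TLB -> HIT
vaddr=205: (1,2) not in TLB -> MISS, insert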